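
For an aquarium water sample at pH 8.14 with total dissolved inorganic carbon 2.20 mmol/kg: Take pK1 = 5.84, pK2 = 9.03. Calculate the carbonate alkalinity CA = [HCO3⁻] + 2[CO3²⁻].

CA = [HCO3⁻] + 2[CO3²⁻] = (α₁ + 2α₂)·DIC
At pH 8.14: [H⁺]/K1 = 10^-2.30 = 0.0050119, K2/[H⁺] = 10^-0.89 = 0.12882
α₁ = 1/(1 + 0.0050119 + 0.12882) = 1/1.1338 = 0.8820; α₂ = α₁·K2/[H⁺] = 0.1136
α₁ + 2α₂ = 1.1092
CA = 1.1092 × 2.20 = 2.44 mmol/kg

CA = 2.44 mmol/kg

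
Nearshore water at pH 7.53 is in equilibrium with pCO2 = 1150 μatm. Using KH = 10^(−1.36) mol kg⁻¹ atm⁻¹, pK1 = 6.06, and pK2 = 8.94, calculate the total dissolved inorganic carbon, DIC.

[CO2*] = KH · pCO2 = 10^(−1.36) × 1150×10^-6 = 5.020×10^-5 mol/kg
α₀ = 1/(1 + K1/[H⁺] + K1K2/[H⁺]²) = 1/(1 + 10^+1.47 + 10^+0.06) = 0.03159
DIC = [CO2*]/α₀ = 5.020×10^-5 / 0.03159 = 1.59 mmol/kg

DIC = 1.59 mmol/kg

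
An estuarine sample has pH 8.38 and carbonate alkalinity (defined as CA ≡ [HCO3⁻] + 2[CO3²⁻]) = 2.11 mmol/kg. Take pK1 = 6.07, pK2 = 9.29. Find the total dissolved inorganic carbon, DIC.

CA = [HCO3⁻] + 2[CO3²⁻] = (α₁ + 2α₂)·DIC
At pH 8.38: [H⁺]/K1 = 10^-2.31 = 0.0048978, K2/[H⁺] = 10^-0.91 = 0.12303
α₁ = 1/(1 + 0.0048978 + 0.12303) = 1/1.1279 = 0.8866; α₂ = α₁·K2/[H⁺] = 0.1091
α₁ + 2α₂ = 1.1047
DIC = CA / (α₁ + 2α₂) = 2.11 / 1.1047 = 1.91 mmol/kg

DIC = 1.91 mmol/kg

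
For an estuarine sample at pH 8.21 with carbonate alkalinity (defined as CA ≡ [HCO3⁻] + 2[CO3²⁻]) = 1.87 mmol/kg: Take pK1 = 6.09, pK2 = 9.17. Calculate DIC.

DIC = 1.71 mmol/kg

CA = [HCO3⁻] + 2[CO3²⁻] = (α₁ + 2α₂)·DIC
At pH 8.21: [H⁺]/K1 = 10^-2.12 = 0.0075858, K2/[H⁺] = 10^-0.96 = 0.10965
α₁ = 1/(1 + 0.0075858 + 0.10965) = 1/1.1172 = 0.8951; α₂ = α₁·K2/[H⁺] = 0.09814
α₁ + 2α₂ = 1.0914
DIC = CA / (α₁ + 2α₂) = 1.87 / 1.0914 = 1.71 mmol/kg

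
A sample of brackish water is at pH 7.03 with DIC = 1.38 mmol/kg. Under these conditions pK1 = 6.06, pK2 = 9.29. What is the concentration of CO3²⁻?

α₂ = 1 / (1 + [H⁺]/K2 + [H⁺]²/(K1K2)) = 1 / (1 + 10^+2.26 + 10^+1.29)
   = 1 / (1 + 181.97 + 19.498) = 1/202.47 = 0.004939
[CO3²⁻] = α₂ × DIC = 0.004939 × 1.38 = 0.00682 mmol/kg = 6.82 μmol/kg

[CO3²⁻] = 6.82 μmol/kg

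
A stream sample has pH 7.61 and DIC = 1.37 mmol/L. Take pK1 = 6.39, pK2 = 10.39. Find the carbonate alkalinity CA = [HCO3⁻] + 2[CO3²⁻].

CA = [HCO3⁻] + 2[CO3²⁻] = (α₁ + 2α₂)·DIC
At pH 7.61: [H⁺]/K1 = 10^-1.22 = 0.060256, K2/[H⁺] = 10^-2.78 = 0.0016596
α₁ = 1/(1 + 0.060256 + 0.0016596) = 1/1.0619 = 0.9417; α₂ = α₁·K2/[H⁺] = 0.001563
α₁ + 2α₂ = 0.9448
CA = 0.9448 × 1.37 = 1.29 mmol/L

CA = 1.29 mmol/L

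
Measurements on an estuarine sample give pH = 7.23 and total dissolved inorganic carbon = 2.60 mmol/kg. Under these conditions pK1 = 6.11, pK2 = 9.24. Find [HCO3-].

[HCO3⁻] = 2.39 mmol/kg

α₁ = 1 / (1 + [H⁺]/K1 + K2/[H⁺]) = 1 / (1 + 10^-1.12 + 10^-2.01)
   = 1 / (1 + 0.075858 + 0.0097724) = 1/1.0856 = 0.9211
[HCO3⁻] = α₁ × DIC = 0.9211 × 2.60 = 2.39 mmol/kg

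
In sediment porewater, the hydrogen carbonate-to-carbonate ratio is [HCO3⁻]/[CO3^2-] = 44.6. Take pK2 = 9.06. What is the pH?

From K2 = [H⁺][CO3^2-]/[HCO3⁻]:  pH = pK2 − log₁₀([HCO3⁻]/[CO3^2-])
log₁₀(44.6) = +1.649
pH = 9.06 − (+1.649) = 7.41

pH = 7.41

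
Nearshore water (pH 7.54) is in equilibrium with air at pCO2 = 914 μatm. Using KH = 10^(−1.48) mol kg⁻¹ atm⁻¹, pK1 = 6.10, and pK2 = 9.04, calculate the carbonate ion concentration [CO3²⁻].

[CO3²⁻] = 0.0264 mmol/kg

[CO2*] = KH · pCO2 = 10^(−1.48) × 914×10^-6 = 3.027×10^-5 mol/kg
α₀ = 1/(1 + K1/[H⁺] + K1K2/[H⁺]²) = 1/(1 + 10^+1.44 + 10^-0.06) = 0.03400
DIC = [CO2*]/α₀ = 3.027×10^-5 / 0.03400 = 0.8902 mmol/kg
[CO3²⁻] = α₂·DIC; α₂ = 0.02961, so [CO3²⁻] = 0.02961 × 0.8902 = 0.0264 mmol/kg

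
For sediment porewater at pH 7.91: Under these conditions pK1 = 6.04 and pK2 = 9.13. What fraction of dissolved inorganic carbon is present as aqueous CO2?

α₀ = 0.0126

α₀ = 1 / (1 + K1/[H⁺] + K1K2/[H⁺]²) = 1 / (1 + 10^+1.87 + 10^+0.65)
   = 1 / (1 + 74.131 + 4.4668) = 1/79.598 = 0.01256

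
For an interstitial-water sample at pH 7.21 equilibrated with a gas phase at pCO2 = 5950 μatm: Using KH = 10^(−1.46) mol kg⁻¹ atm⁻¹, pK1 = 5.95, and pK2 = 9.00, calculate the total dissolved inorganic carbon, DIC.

[CO2*] = KH · pCO2 = 10^(−1.46) × 5950×10^-6 = 2.063×10^-4 mol/kg
α₀ = 1/(1 + K1/[H⁺] + K1K2/[H⁺]²) = 1/(1 + 10^+1.26 + 10^-0.53) = 0.05130
DIC = [CO2*]/α₀ = 2.063×10^-4 / 0.05130 = 4.02 mmol/kg

DIC = 4.02 mmol/kg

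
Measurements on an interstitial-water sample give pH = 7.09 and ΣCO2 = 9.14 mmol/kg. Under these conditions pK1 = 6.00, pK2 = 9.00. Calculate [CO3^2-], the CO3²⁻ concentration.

α₂ = 1 / (1 + [H⁺]/K2 + [H⁺]²/(K1K2)) = 1 / (1 + 10^+1.91 + 10^+0.82)
   = 1 / (1 + 81.283 + 6.6069) = 1/88.890 = 0.01125
[CO3²⁻] = α₂ × DIC = 0.01125 × 9.14 = 0.103 mmol/kg

[CO3²⁻] = 0.103 mmol/kg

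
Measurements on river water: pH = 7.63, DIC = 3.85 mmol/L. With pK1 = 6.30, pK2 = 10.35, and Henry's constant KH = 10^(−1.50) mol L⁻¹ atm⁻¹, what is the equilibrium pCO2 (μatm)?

pCO2 = 5430 μatm

α₀ = 1 / (1 + K1/[H⁺] + K1K2/[H⁺]²) = 1 / (1 + 10^+1.33 + 10^-1.39)
   = 1 / (1 + 21.380 + 0.040738) = 1/22.420 = 0.04460
[CO2*] = α₀ × DIC = 0.04460 × 3.85 = 0.1717 mmol/L
pCO2 = [CO2*]/KH = 1.717×10^-4 / 3.162×10^-2 = 5430 μatm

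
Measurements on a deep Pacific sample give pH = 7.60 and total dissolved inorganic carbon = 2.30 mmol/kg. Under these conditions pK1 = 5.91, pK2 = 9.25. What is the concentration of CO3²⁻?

α₂ = 1 / (1 + [H⁺]/K2 + [H⁺]²/(K1K2)) = 1 / (1 + 10^+1.65 + 10^-0.04)
   = 1 / (1 + 44.668 + 0.91201) = 1/46.580 = 0.02147
[CO3²⁻] = α₂ × DIC = 0.02147 × 2.30 = 0.0494 mmol/kg

[CO3²⁻] = 0.0494 mmol/kg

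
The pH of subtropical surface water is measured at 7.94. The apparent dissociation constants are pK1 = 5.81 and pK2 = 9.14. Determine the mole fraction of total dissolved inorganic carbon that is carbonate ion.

α₂ = 1 / (1 + [H⁺]/K2 + [H⁺]²/(K1K2)) = 1 / (1 + 10^+1.20 + 10^-0.93)
   = 1 / (1 + 15.849 + 0.11749) = 1/16.966 = 0.05894

α₂ = 0.0589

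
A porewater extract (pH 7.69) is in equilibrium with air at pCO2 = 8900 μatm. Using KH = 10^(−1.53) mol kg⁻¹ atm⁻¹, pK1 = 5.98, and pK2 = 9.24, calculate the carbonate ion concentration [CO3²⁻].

[CO2*] = KH · pCO2 = 10^(−1.53) × 8900×10^-6 = 2.627×10^-4 mol/kg
α₀ = 1/(1 + K1/[H⁺] + K1K2/[H⁺]²) = 1/(1 + 10^+1.71 + 10^+0.16) = 0.01861
DIC = [CO2*]/α₀ = 2.627×10^-4 / 0.01861 = 14.11 mmol/kg
[CO3²⁻] = α₂·DIC; α₂ = 0.02690, so [CO3²⁻] = 0.02690 × 14.11 = 0.380 mmol/kg

[CO3²⁻] = 0.380 mmol/kg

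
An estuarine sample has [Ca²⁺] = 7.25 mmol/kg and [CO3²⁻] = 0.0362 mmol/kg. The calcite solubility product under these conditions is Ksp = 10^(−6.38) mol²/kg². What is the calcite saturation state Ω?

Ω = 0.630

Ksp = 10^(−6.38) = 4.169×10^-7
Ω = [Ca²⁺][CO3²⁻]/Ksp = (7.25×10^-3)(0.0362×10^-3) / 4.169×10^-7 = 0.630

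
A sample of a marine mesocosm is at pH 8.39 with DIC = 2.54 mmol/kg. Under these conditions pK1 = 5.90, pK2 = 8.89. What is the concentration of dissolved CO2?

[CO2*] = 6.23 μmol/kg

α₀ = 1 / (1 + K1/[H⁺] + K1K2/[H⁺]²) = 1 / (1 + 10^+2.49 + 10^+1.99)
   = 1 / (1 + 309.03 + 97.724) = 1/407.75 = 0.002452
[CO2*] = α₀ × DIC = 0.002452 × 2.54 = 0.00623 mmol/kg = 6.23 μmol/kg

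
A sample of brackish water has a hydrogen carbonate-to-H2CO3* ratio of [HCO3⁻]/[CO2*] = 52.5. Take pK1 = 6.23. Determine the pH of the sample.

From K1 = [H⁺][HCO3⁻]/[CO2*]:  pH = pK1 + log₁₀([HCO3⁻]/[CO2*])
log₁₀(52.5) = +1.720
pH = 6.23 + (+1.720) = 7.95

pH = 7.95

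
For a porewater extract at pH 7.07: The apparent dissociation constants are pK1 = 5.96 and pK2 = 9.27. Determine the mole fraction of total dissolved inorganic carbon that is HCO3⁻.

α₁ = 1 / (1 + [H⁺]/K1 + K2/[H⁺]) = 1 / (1 + 10^-1.11 + 10^-2.20)
   = 1 / (1 + 0.077625 + 0.0063096) = 1/1.0839 = 0.9226

α₁ = 0.923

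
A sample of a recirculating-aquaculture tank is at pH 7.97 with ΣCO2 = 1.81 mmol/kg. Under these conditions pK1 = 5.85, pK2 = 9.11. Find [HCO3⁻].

[HCO3⁻] = 1.68 mmol/kg

α₁ = 1 / (1 + [H⁺]/K1 + K2/[H⁺]) = 1 / (1 + 10^-2.12 + 10^-1.14)
   = 1 / (1 + 0.0075858 + 0.072444) = 1/1.0800 = 0.9259
[HCO3⁻] = α₁ × DIC = 0.9259 × 1.81 = 1.68 mmol/kg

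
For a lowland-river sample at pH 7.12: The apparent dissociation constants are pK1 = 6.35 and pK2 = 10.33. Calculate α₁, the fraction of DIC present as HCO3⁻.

α₁ = 0.854

α₁ = 1 / (1 + [H⁺]/K1 + K2/[H⁺]) = 1 / (1 + 10^-0.77 + 10^-3.21)
   = 1 / (1 + 0.16982 + 0.00061660) = 1/1.1704 = 0.8544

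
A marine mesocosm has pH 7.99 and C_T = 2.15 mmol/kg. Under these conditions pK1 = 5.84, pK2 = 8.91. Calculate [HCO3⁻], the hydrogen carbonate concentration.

α₁ = 1 / (1 + [H⁺]/K1 + K2/[H⁺]) = 1 / (1 + 10^-2.15 + 10^-0.92)
   = 1 / (1 + 0.0070795 + 0.12023) = 1/1.1273 = 0.8871
[HCO3⁻] = α₁ × DIC = 0.8871 × 2.15 = 1.91 mmol/kg

[HCO3⁻] = 1.91 mmol/kg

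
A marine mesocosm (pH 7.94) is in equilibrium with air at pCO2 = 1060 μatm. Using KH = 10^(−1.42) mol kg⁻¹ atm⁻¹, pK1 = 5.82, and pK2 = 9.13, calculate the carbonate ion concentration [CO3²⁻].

[CO2*] = KH · pCO2 = 10^(−1.42) × 1060×10^-6 = 4.030×10^-5 mol/kg
α₀ = 1/(1 + K1/[H⁺] + K1K2/[H⁺]²) = 1/(1 + 10^+2.12 + 10^+0.93) = 0.007075
DIC = [CO2*]/α₀ = 4.030×10^-5 / 0.007075 = 5.696 mmol/kg
[CO3²⁻] = α₂·DIC; α₂ = 0.06022, so [CO3²⁻] = 0.06022 × 5.696 = 0.343 mmol/kg

[CO3²⁻] = 0.343 mmol/kg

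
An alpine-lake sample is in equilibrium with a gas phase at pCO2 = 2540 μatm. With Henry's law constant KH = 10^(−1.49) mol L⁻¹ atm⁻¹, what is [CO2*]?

KH = 10^(−1.49) = 3.236×10^-2 mol L⁻¹ atm⁻¹
[CO2*] = KH · pCO2 = 3.236×10^-2 × 2540×10^-6 atm = 8.22×10^-5 mol/L

[CO2*] = 82.2 μmol/L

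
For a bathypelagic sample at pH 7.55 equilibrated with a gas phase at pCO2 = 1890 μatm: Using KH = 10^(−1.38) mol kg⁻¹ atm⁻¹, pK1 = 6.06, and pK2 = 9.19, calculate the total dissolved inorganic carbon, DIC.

[CO2*] = KH · pCO2 = 10^(−1.38) × 1890×10^-6 = 7.879×10^-5 mol/kg
α₀ = 1/(1 + K1/[H⁺] + K1K2/[H⁺]²) = 1/(1 + 10^+1.49 + 10^-0.15) = 0.03066
DIC = [CO2*]/α₀ = 7.879×10^-5 / 0.03066 = 2.57 mmol/kg

DIC = 2.57 mmol/kg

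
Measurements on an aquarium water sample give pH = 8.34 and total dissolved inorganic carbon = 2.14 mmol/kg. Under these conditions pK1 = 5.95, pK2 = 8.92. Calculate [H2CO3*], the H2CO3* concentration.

α₀ = 1 / (1 + K1/[H⁺] + K1K2/[H⁺]²) = 1 / (1 + 10^+2.39 + 10^+1.81)
   = 1 / (1 + 245.47 + 64.565) = 1/311.04 = 0.003215
[CO2*] = α₀ × DIC = 0.003215 × 2.14 = 0.00688 mmol/kg = 6.88 μmol/kg

[CO2*] = 6.88 μmol/kg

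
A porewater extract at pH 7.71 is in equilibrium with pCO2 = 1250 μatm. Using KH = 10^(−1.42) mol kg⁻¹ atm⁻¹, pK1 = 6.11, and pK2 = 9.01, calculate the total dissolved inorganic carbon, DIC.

[CO2*] = KH · pCO2 = 10^(−1.42) × 1250×10^-6 = 4.752×10^-5 mol/kg
α₀ = 1/(1 + K1/[H⁺] + K1K2/[H⁺]²) = 1/(1 + 10^+1.60 + 10^+0.30) = 0.02336
DIC = [CO2*]/α₀ = 4.752×10^-5 / 0.02336 = 2.03 mmol/kg

DIC = 2.03 mmol/kg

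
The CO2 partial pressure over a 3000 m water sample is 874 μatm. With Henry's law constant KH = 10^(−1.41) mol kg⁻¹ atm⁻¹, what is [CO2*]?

[CO2*] = 34.0 μmol/kg

KH = 10^(−1.41) = 3.890×10^-2 mol kg⁻¹ atm⁻¹
[CO2*] = KH · pCO2 = 3.890×10^-2 × 874×10^-6 atm = 3.40×10^-5 mol/kg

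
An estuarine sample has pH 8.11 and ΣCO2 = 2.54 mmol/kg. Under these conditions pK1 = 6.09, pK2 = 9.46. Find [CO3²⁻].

[CO3²⁻] = 0.108 mmol/kg

α₂ = 1 / (1 + [H⁺]/K2 + [H⁺]²/(K1K2)) = 1 / (1 + 10^+1.35 + 10^-0.67)
   = 1 / (1 + 22.387 + 0.21380) = 1/23.601 = 0.04237
[CO3²⁻] = α₂ × DIC = 0.04237 × 2.54 = 0.108 mmol/kg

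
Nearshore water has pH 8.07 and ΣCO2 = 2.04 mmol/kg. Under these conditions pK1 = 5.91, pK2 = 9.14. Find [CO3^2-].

α₂ = 1 / (1 + [H⁺]/K2 + [H⁺]²/(K1K2)) = 1 / (1 + 10^+1.07 + 10^-1.09)
   = 1 / (1 + 11.749 + 0.081283) = 1/12.830 = 0.07794
[CO3²⁻] = α₂ × DIC = 0.07794 × 2.04 = 0.159 mmol/kg

[CO3²⁻] = 0.159 mmol/kg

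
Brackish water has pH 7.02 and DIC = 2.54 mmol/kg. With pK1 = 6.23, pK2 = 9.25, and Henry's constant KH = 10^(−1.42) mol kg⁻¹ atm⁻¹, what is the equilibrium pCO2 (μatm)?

pCO2 = 9280 μatm

α₀ = 1 / (1 + K1/[H⁺] + K1K2/[H⁺]²) = 1 / (1 + 10^+0.79 + 10^-1.44)
   = 1 / (1 + 6.1660 + 0.036308) = 1/7.2023 = 0.1388
[CO2*] = α₀ × DIC = 0.1388 × 2.54 = 0.3527 mmol/kg
pCO2 = [CO2*]/KH = 3.527×10^-4 / 3.802×10^-2 = 9280 μatm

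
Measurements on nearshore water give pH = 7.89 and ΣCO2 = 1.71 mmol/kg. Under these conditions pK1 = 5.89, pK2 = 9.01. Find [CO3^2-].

α₂ = 1 / (1 + [H⁺]/K2 + [H⁺]²/(K1K2)) = 1 / (1 + 10^+1.12 + 10^-0.88)
   = 1 / (1 + 13.183 + 0.13183) = 1/14.314 = 0.06986
[CO3²⁻] = α₂ × DIC = 0.06986 × 1.71 = 0.119 mmol/kg

[CO3²⁻] = 0.119 mmol/kg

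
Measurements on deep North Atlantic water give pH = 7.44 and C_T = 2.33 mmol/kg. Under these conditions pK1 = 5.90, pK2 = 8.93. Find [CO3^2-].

α₂ = 1 / (1 + [H⁺]/K2 + [H⁺]²/(K1K2)) = 1 / (1 + 10^+1.49 + 10^-0.05)
   = 1 / (1 + 30.903 + 0.89125) = 1/32.794 = 0.03049
[CO3²⁻] = α₂ × DIC = 0.03049 × 2.33 = 0.0710 mmol/kg

[CO3²⁻] = 0.0710 mmol/kg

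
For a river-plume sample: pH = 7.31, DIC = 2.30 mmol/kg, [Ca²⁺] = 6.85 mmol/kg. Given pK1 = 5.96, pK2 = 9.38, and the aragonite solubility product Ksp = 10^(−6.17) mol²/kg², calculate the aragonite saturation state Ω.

α₂ = 1 / (1 + [H⁺]/K2 + [H⁺]²/(K1K2)) = 1 / (1 + 10^+2.07 + 10^+0.72)
   = 1 / (1 + 117.49 + 5.2481) = 1/123.74 = 0.008082
[CO3²⁻] = α₂ × DIC = 0.008082 × 2.30 = 0.01859 mmol/kg = 18.59 μmol/kg
Ksp = 10^(−6.17) = 6.761×10^-7
Ω = [Ca²⁺][CO3²⁻]/Ksp = (6.85×10^-3)(1.859×10^-5) / 6.761×10^-7 = 0.188

Ω = 0.188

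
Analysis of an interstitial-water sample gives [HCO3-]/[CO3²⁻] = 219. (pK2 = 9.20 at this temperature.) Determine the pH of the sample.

pH = 6.86

From K2 = [H⁺][CO3²⁻]/[HCO3-]:  pH = pK2 − log₁₀([HCO3-]/[CO3²⁻])
log₁₀(219) = +2.340
pH = 9.20 − (+2.340) = 6.86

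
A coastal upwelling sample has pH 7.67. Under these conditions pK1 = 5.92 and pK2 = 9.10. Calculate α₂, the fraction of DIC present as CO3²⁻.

α₂ = 0.0352

α₂ = 1 / (1 + [H⁺]/K2 + [H⁺]²/(K1K2)) = 1 / (1 + 10^+1.43 + 10^-0.32)
   = 1 / (1 + 26.915 + 0.47863) = 1/28.394 = 0.03522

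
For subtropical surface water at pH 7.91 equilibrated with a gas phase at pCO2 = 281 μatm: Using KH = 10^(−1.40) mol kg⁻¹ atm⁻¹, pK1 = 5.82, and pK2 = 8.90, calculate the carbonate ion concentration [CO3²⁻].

[CO3²⁻] = 0.141 mmol/kg

[CO2*] = KH · pCO2 = 10^(−1.40) × 281×10^-6 = 1.119×10^-5 mol/kg
α₀ = 1/(1 + K1/[H⁺] + K1K2/[H⁺]²) = 1/(1 + 10^+2.09 + 10^+1.10) = 0.007320
DIC = [CO2*]/α₀ = 1.119×10^-5 / 0.007320 = 1.528 mmol/kg
[CO3²⁻] = α₂·DIC; α₂ = 0.09215, so [CO3²⁻] = 0.09215 × 1.528 = 0.141 mmol/kg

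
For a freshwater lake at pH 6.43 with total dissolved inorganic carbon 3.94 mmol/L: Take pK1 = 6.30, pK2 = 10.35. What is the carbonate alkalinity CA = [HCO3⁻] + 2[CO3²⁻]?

CA = 2.26 mmol/L

CA = [HCO3⁻] + 2[CO3²⁻] = (α₁ + 2α₂)·DIC
At pH 6.43: [H⁺]/K1 = 10^-0.13 = 0.74131, K2/[H⁺] = 10^-3.92 = 0.00012023
α₁ = 1/(1 + 0.74131 + 0.00012023) = 1/1.7414 = 0.5742; α₂ = α₁·K2/[H⁺] = 6.904×10^-5
α₁ + 2α₂ = 0.5744
CA = 0.5744 × 3.94 = 2.26 mmol/L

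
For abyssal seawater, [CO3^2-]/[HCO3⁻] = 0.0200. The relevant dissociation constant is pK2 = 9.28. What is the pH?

From K2 = [H⁺][CO3^2-]/[HCO3⁻]:  pH = pK2 + log₁₀([CO3^2-]/[HCO3⁻])
log₁₀(0.0200) = -1.699
pH = 9.28 + (-1.699) = 7.58

pH = 7.58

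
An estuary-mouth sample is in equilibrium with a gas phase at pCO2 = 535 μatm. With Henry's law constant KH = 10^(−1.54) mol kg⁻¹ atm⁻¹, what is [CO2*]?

[CO2*] = 15.4 μmol/kg

KH = 10^(−1.54) = 2.884×10^-2 mol kg⁻¹ atm⁻¹
[CO2*] = KH · pCO2 = 2.884×10^-2 × 535×10^-6 atm = 1.54×10^-5 mol/kg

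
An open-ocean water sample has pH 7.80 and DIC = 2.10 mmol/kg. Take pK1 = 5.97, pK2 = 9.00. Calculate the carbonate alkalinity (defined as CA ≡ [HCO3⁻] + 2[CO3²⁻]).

CA = 2.19 mmol/kg

CA = [HCO3⁻] + 2[CO3²⁻] = (α₁ + 2α₂)·DIC
At pH 7.80: [H⁺]/K1 = 10^-1.83 = 0.014791, K2/[H⁺] = 10^-1.20 = 0.063096
α₁ = 1/(1 + 0.014791 + 0.063096) = 1/1.0779 = 0.9277; α₂ = α₁·K2/[H⁺] = 0.05854
α₁ + 2α₂ = 1.0448
CA = 1.0448 × 2.10 = 2.19 mmol/kg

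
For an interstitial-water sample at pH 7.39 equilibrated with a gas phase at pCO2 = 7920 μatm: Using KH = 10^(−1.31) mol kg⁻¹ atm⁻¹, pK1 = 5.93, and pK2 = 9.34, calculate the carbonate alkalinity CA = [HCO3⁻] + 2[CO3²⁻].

CA = 11.4 mmol/kg

[CO2*] = KH · pCO2 = 10^(−1.31) × 7920×10^-6 = 3.879×10^-4 mol/kg
α₀ = 1/(1 + K1/[H⁺] + K1K2/[H⁺]²) = 1/(1 + 10^+1.46 + 10^-0.49) = 0.03315
DIC = [CO2*]/α₀ = 3.879×10^-4 / 0.03315 = 11.70 mmol/kg
CA = (α₁ + 2α₂)·DIC = (0.9561 + 2×0.01073) × 11.70 = 11.4 mmol/kg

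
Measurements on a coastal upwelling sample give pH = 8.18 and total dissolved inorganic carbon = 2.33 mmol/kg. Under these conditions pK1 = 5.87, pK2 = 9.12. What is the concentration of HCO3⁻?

[HCO3⁻] = 2.08 mmol/kg

α₁ = 1 / (1 + [H⁺]/K1 + K2/[H⁺]) = 1 / (1 + 10^-2.31 + 10^-0.94)
   = 1 / (1 + 0.0048978 + 0.11482) = 1/1.1197 = 0.8931
[HCO3⁻] = α₁ × DIC = 0.8931 × 2.33 = 2.08 mmol/kg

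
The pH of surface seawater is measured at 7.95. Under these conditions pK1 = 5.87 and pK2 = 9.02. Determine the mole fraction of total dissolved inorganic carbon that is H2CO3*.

α₀ = 0.00761

α₀ = 1 / (1 + K1/[H⁺] + K1K2/[H⁺]²) = 1 / (1 + 10^+2.08 + 10^+1.01)
   = 1 / (1 + 120.23 + 10.233) = 1/131.46 = 0.007607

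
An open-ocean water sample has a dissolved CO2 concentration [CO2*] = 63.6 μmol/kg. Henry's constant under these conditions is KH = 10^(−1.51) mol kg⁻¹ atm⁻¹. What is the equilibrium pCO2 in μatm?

KH = 10^(−1.51) = 3.090×10^-2 mol kg⁻¹ atm⁻¹
pCO2 = [CO2*]/KH = 63.6×10^-6 / 3.090×10^-2 = 2.06×10^-3 atm = 2060 μatm

pCO2 = 2060 μatm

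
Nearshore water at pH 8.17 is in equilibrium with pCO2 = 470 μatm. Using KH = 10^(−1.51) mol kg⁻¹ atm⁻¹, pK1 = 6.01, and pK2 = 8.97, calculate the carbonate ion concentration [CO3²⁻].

[CO2*] = KH · pCO2 = 10^(−1.51) × 470×10^-6 = 1.452×10^-5 mol/kg
α₀ = 1/(1 + K1/[H⁺] + K1K2/[H⁺]²) = 1/(1 + 10^+2.16 + 10^+1.36) = 0.005936
DIC = [CO2*]/α₀ = 1.452×10^-5 / 0.005936 = 2.447 mmol/kg
[CO3²⁻] = α₂·DIC; α₂ = 0.1360, so [CO3²⁻] = 0.1360 × 2.447 = 0.333 mmol/kg

[CO3²⁻] = 0.333 mmol/kg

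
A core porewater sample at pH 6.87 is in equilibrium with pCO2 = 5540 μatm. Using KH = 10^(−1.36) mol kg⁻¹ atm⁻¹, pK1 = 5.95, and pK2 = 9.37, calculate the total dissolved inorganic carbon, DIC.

DIC = 2.26 mmol/kg

[CO2*] = KH · pCO2 = 10^(−1.36) × 5540×10^-6 = 2.418×10^-4 mol/kg
α₀ = 1/(1 + K1/[H⁺] + K1K2/[H⁺]²) = 1/(1 + 10^+0.92 + 10^-1.58) = 0.1070
DIC = [CO2*]/α₀ = 2.418×10^-4 / 0.1070 = 2.26 mmol/kg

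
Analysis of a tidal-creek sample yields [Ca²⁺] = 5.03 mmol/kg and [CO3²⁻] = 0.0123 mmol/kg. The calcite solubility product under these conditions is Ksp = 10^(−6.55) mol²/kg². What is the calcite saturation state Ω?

Ksp = 10^(−6.55) = 2.818×10^-7
Ω = [Ca²⁺][CO3²⁻]/Ksp = (5.03×10^-3)(0.0123×10^-3) / 2.818×10^-7 = 0.220

Ω = 0.220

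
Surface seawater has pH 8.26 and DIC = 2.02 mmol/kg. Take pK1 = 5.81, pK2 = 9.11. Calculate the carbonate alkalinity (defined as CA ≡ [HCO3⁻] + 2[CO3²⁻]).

CA = 2.26 mmol/kg

CA = [HCO3⁻] + 2[CO3²⁻] = (α₁ + 2α₂)·DIC
At pH 8.26: [H⁺]/K1 = 10^-2.45 = 0.0035481, K2/[H⁺] = 10^-0.85 = 0.14125
α₁ = 1/(1 + 0.0035481 + 0.14125) = 1/1.1448 = 0.8735; α₂ = α₁·K2/[H⁺] = 0.1234
α₁ + 2α₂ = 1.1203
CA = 1.1203 × 2.02 = 2.26 mmol/kg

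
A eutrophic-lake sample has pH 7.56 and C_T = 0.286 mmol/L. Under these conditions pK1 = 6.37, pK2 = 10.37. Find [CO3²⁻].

α₂ = 1 / (1 + [H⁺]/K2 + [H⁺]²/(K1K2)) = 1 / (1 + 10^+2.81 + 10^+1.62)
   = 1 / (1 + 645.65 + 41.687) = 1/688.34 = 0.001453
[CO3²⁻] = α₂ × DIC = 0.001453 × 0.286 = 0.000415 mmol/L = 0.415 μmol/L

[CO3²⁻] = 0.415 μmol/L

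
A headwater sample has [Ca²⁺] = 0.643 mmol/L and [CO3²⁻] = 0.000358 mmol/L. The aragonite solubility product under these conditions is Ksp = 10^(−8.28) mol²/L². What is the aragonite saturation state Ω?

Ω = 0.0439

Ksp = 10^(−8.28) = 5.248×10^-9
Ω = [Ca²⁺][CO3²⁻]/Ksp = (0.643×10^-3)(0.000358×10^-3) / 5.248×10^-9 = 0.0439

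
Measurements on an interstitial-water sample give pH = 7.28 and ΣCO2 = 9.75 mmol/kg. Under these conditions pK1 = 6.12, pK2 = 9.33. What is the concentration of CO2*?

[CO2*] = 0.626 mmol/kg

α₀ = 1 / (1 + K1/[H⁺] + K1K2/[H⁺]²) = 1 / (1 + 10^+1.16 + 10^-0.89)
   = 1 / (1 + 14.454 + 0.12882) = 1/15.583 = 0.06417
[CO2*] = α₀ × DIC = 0.06417 × 9.75 = 0.626 mmol/kg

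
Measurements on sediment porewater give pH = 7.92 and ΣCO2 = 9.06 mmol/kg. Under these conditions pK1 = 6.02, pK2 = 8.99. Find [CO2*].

[CO2*] = 0.104 mmol/kg

α₀ = 1 / (1 + K1/[H⁺] + K1K2/[H⁺]²) = 1 / (1 + 10^+1.90 + 10^+0.83)
   = 1 / (1 + 79.433 + 6.7608) = 1/87.194 = 0.01147
[CO2*] = α₀ × DIC = 0.01147 × 9.06 = 0.104 mmol/kg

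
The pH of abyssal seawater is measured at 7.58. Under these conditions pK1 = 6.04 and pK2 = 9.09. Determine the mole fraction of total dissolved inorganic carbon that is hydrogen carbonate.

α₁ = 1 / (1 + [H⁺]/K1 + K2/[H⁺]) = 1 / (1 + 10^-1.54 + 10^-1.51)
   = 1 / (1 + 0.028840 + 0.030903) = 1/1.0597 = 0.9436

α₁ = 0.944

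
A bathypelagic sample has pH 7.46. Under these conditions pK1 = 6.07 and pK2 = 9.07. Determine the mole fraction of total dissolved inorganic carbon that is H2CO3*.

α₀ = 1 / (1 + K1/[H⁺] + K1K2/[H⁺]²) = 1 / (1 + 10^+1.39 + 10^-0.22)
   = 1 / (1 + 24.547 + 0.60256) = 1/26.150 = 0.03824

α₀ = 0.0382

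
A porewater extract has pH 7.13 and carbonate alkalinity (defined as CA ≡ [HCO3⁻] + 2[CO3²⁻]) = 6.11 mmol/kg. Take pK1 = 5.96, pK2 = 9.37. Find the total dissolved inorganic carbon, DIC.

DIC = 6.48 mmol/kg

CA = [HCO3⁻] + 2[CO3²⁻] = (α₁ + 2α₂)·DIC
At pH 7.13: [H⁺]/K1 = 10^-1.17 = 0.067608, K2/[H⁺] = 10^-2.24 = 0.0057544
α₁ = 1/(1 + 0.067608 + 0.0057544) = 1/1.0734 = 0.9317; α₂ = α₁·K2/[H⁺] = 0.005361
α₁ + 2α₂ = 0.9424
DIC = CA / (α₁ + 2α₂) = 6.11 / 0.9424 = 6.48 mmol/kg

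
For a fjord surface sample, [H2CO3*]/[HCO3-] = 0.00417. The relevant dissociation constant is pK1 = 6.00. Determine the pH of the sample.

From K1 = [H⁺][HCO3-]/[H2CO3*]:  pH = pK1 − log₁₀([H2CO3*]/[HCO3-])
log₁₀(0.00417) = -2.380
pH = 6.00 − (-2.380) = 8.38

pH = 8.38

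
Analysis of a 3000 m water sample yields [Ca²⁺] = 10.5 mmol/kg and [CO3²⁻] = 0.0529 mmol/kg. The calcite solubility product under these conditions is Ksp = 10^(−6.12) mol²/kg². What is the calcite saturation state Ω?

Ω = 0.732

Ksp = 10^(−6.12) = 7.586×10^-7
Ω = [Ca²⁺][CO3²⁻]/Ksp = (10.5×10^-3)(0.0529×10^-3) / 7.586×10^-7 = 0.732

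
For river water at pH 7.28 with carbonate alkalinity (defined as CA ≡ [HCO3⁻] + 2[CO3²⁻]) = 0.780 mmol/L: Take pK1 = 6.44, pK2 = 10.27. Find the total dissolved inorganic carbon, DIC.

DIC = 0.892 mmol/L

CA = [HCO3⁻] + 2[CO3²⁻] = (α₁ + 2α₂)·DIC
At pH 7.28: [H⁺]/K1 = 10^-0.84 = 0.14454, K2/[H⁺] = 10^-2.99 = 0.0010233
α₁ = 1/(1 + 0.14454 + 0.0010233) = 1/1.1456 = 0.8729; α₂ = α₁·K2/[H⁺] = 0.0008933
α₁ + 2α₂ = 0.8747
DIC = CA / (α₁ + 2α₂) = 0.780 / 0.8747 = 0.892 mmol/L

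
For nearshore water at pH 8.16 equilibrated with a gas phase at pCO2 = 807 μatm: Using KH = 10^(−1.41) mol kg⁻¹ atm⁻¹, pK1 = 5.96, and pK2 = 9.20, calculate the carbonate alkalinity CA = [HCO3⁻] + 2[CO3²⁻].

[CO2*] = KH · pCO2 = 10^(−1.41) × 807×10^-6 = 3.140×10^-5 mol/kg
α₀ = 1/(1 + K1/[H⁺] + K1K2/[H⁺]²) = 1/(1 + 10^+2.20 + 10^+1.16) = 0.005749
DIC = [CO2*]/α₀ = 3.140×10^-5 / 0.005749 = 5.461 mmol/kg
CA = (α₁ + 2α₂)·DIC = (0.9112 + 2×0.08310) × 5.461 = 5.88 mmol/kg

CA = 5.88 mmol/kg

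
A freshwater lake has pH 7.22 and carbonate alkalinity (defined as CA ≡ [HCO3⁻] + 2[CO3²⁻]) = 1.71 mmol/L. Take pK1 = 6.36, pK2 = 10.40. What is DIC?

DIC = 1.94 mmol/L

CA = [HCO3⁻] + 2[CO3²⁻] = (α₁ + 2α₂)·DIC
At pH 7.22: [H⁺]/K1 = 10^-0.86 = 0.13804, K2/[H⁺] = 10^-3.18 = 0.00066069
α₁ = 1/(1 + 0.13804 + 0.00066069) = 1/1.1387 = 0.8782; α₂ = α₁·K2/[H⁺] = 0.0005802
α₁ + 2α₂ = 0.8794
DIC = CA / (α₁ + 2α₂) = 1.71 / 0.8794 = 1.94 mmol/L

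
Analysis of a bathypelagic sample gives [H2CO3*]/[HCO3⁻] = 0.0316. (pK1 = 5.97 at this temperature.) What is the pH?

pH = 7.47

From K1 = [H⁺][HCO3⁻]/[H2CO3*]:  pH = pK1 − log₁₀([H2CO3*]/[HCO3⁻])
log₁₀(0.0316) = -1.500
pH = 5.97 − (-1.500) = 7.47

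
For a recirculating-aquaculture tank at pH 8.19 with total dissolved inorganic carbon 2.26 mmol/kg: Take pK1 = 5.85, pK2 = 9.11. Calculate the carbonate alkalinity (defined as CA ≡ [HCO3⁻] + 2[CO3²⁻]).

CA = [HCO3⁻] + 2[CO3²⁻] = (α₁ + 2α₂)·DIC
At pH 8.19: [H⁺]/K1 = 10^-2.34 = 0.0045709, K2/[H⁺] = 10^-0.92 = 0.12023
α₁ = 1/(1 + 0.0045709 + 0.12023) = 1/1.1248 = 0.8890; α₂ = α₁·K2/[H⁺] = 0.1069
α₁ + 2α₂ = 1.1028
CA = 1.1028 × 2.26 = 2.49 mmol/kg

CA = 2.49 mmol/kg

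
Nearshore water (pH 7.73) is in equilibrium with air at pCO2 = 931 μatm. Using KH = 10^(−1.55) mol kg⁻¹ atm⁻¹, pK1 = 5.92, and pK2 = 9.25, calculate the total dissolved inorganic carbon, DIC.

DIC = 1.77 mmol/kg

[CO2*] = KH · pCO2 = 10^(−1.55) × 931×10^-6 = 2.624×10^-5 mol/kg
α₀ = 1/(1 + K1/[H⁺] + K1K2/[H⁺]²) = 1/(1 + 10^+1.81 + 10^+0.29) = 0.01481
DIC = [CO2*]/α₀ = 2.624×10^-5 / 0.01481 = 1.77 mmol/kg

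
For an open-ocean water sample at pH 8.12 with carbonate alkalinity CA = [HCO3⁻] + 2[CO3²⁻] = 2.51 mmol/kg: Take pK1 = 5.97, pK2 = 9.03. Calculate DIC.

CA = [HCO3⁻] + 2[CO3²⁻] = (α₁ + 2α₂)·DIC
At pH 8.12: [H⁺]/K1 = 10^-2.15 = 0.0070795, K2/[H⁺] = 10^-0.91 = 0.12303
α₁ = 1/(1 + 0.0070795 + 0.12303) = 1/1.1301 = 0.8849; α₂ = α₁·K2/[H⁺] = 0.1089
α₁ + 2α₂ = 1.1026
DIC = CA / (α₁ + 2α₂) = 2.51 / 1.1026 = 2.28 mmol/kg

DIC = 2.28 mmol/kg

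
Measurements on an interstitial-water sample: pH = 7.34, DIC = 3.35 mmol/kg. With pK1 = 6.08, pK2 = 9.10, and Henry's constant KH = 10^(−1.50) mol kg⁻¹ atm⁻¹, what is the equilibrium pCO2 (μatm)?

pCO2 = 5430 μatm

α₀ = 1 / (1 + K1/[H⁺] + K1K2/[H⁺]²) = 1 / (1 + 10^+1.26 + 10^-0.50)
   = 1 / (1 + 18.197 + 0.31623) = 1/19.513 = 0.05125
[CO2*] = α₀ × DIC = 0.05125 × 3.35 = 0.1717 mmol/kg
pCO2 = [CO2*]/KH = 1.717×10^-4 / 3.162×10^-2 = 5430 μatm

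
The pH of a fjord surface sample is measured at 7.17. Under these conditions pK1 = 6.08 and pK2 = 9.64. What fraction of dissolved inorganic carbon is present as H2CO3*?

α₀ = 1 / (1 + K1/[H⁺] + K1K2/[H⁺]²) = 1 / (1 + 10^+1.09 + 10^-1.38)
   = 1 / (1 + 12.303 + 0.041687) = 1/13.344 = 0.07494

α₀ = 0.0749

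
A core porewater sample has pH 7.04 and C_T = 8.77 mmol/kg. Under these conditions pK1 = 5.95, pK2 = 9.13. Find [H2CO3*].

[CO2*] = 0.654 mmol/kg

α₀ = 1 / (1 + K1/[H⁺] + K1K2/[H⁺]²) = 1 / (1 + 10^+1.09 + 10^-1.00)
   = 1 / (1 + 12.303 + 0.10000) = 1/13.403 = 0.07461
[CO2*] = α₀ × DIC = 0.07461 × 8.77 = 0.654 mmol/kg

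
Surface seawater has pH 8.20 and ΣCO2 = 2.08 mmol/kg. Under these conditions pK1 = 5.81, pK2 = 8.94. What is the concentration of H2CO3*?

[CO2*] = 7.14 μmol/kg

α₀ = 1 / (1 + K1/[H⁺] + K1K2/[H⁺]²) = 1 / (1 + 10^+2.39 + 10^+1.65)
   = 1 / (1 + 245.47 + 44.668) = 1/291.14 = 0.003435
[CO2*] = α₀ × DIC = 0.003435 × 2.08 = 0.00714 mmol/kg = 7.14 μmol/kg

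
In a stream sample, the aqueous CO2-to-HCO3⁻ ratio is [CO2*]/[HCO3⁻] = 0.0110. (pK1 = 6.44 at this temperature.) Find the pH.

pH = 8.40

From K1 = [H⁺][HCO3⁻]/[CO2*]:  pH = pK1 − log₁₀([CO2*]/[HCO3⁻])
log₁₀(0.0110) = -1.959
pH = 6.44 − (-1.959) = 8.40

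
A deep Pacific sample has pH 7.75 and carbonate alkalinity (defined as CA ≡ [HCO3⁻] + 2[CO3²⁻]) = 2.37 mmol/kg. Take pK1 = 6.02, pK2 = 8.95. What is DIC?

DIC = 2.28 mmol/kg

CA = [HCO3⁻] + 2[CO3²⁻] = (α₁ + 2α₂)·DIC
At pH 7.75: [H⁺]/K1 = 10^-1.73 = 0.018621, K2/[H⁺] = 10^-1.20 = 0.063096
α₁ = 1/(1 + 0.018621 + 0.063096) = 1/1.0817 = 0.9245; α₂ = α₁·K2/[H⁺] = 0.05833
α₁ + 2α₂ = 1.0411
DIC = CA / (α₁ + 2α₂) = 2.37 / 1.0411 = 2.28 mmol/kg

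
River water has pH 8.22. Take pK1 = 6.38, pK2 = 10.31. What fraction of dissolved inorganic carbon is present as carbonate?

α₂ = 0.00795

α₂ = 1 / (1 + [H⁺]/K2 + [H⁺]²/(K1K2)) = 1 / (1 + 10^+2.09 + 10^+0.25)
   = 1 / (1 + 123.03 + 1.7783) = 1/125.81 = 0.007949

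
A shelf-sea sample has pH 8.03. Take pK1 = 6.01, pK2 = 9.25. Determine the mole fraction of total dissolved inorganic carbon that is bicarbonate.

α₁ = 0.935

α₁ = 1 / (1 + [H⁺]/K1 + K2/[H⁺]) = 1 / (1 + 10^-2.02 + 10^-1.22)
   = 1 / (1 + 0.0095499 + 0.060256) = 1/1.0698 = 0.9347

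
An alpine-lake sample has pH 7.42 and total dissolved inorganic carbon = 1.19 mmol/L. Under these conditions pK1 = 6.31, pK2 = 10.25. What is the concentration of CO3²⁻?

α₂ = 1 / (1 + [H⁺]/K2 + [H⁺]²/(K1K2)) = 1 / (1 + 10^+2.83 + 10^+1.72)
   = 1 / (1 + 676.08 + 52.481) = 1/729.56 = 0.001371
[CO3²⁻] = α₂ × DIC = 0.001371 × 1.19 = 0.00163 mmol/L = 1.63 μmol/L

[CO3²⁻] = 1.63 μmol/L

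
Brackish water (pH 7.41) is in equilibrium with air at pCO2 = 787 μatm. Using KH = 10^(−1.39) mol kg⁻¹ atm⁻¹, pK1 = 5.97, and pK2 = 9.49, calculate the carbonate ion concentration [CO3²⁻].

[CO3²⁻] = 7.34 μmol/kg

[CO2*] = KH · pCO2 = 10^(−1.39) × 787×10^-6 = 3.206×10^-5 mol/kg
α₀ = 1/(1 + K1/[H⁺] + K1K2/[H⁺]²) = 1/(1 + 10^+1.44 + 10^-0.64) = 0.03476
DIC = [CO2*]/α₀ = 3.206×10^-5 / 0.03476 = 0.9224 mmol/kg
[CO3²⁻] = α₂·DIC; α₂ = 0.007962, so [CO3²⁻] = 0.007962 × 0.9224 = 0.00734 mmol/kg = 7.34 μmol/kg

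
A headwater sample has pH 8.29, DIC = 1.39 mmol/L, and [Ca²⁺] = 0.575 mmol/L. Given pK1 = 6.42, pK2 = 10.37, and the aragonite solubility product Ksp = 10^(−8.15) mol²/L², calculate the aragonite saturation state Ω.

Ω = 0.919

α₂ = 1 / (1 + [H⁺]/K2 + [H⁺]²/(K1K2)) = 1 / (1 + 10^+2.08 + 10^+0.21)
   = 1 / (1 + 120.23 + 1.6218) = 1/122.85 = 0.008140
[CO3²⁻] = α₂ × DIC = 0.008140 × 1.39 = 0.01131 mmol/L = 11.31 μmol/L
Ksp = 10^(−8.15) = 7.079×10^-9
Ω = [Ca²⁺][CO3²⁻]/Ksp = (0.575×10^-3)(1.131×10^-5) / 7.079×10^-9 = 0.919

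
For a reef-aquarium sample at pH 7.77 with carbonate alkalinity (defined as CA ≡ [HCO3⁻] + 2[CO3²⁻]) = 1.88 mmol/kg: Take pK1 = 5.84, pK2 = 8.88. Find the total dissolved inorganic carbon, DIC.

DIC = 1.77 mmol/kg

CA = [HCO3⁻] + 2[CO3²⁻] = (α₁ + 2α₂)·DIC
At pH 7.77: [H⁺]/K1 = 10^-1.93 = 0.011749, K2/[H⁺] = 10^-1.11 = 0.077625
α₁ = 1/(1 + 0.011749 + 0.077625) = 1/1.0894 = 0.9180; α₂ = α₁·K2/[H⁺] = 0.07126
α₁ + 2α₂ = 1.0605
DIC = CA / (α₁ + 2α₂) = 1.88 / 1.0605 = 1.77 mmol/kg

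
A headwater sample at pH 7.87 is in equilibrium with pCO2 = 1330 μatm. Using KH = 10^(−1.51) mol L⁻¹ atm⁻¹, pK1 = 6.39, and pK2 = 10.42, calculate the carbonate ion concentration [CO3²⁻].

[CO3²⁻] = 3.50 μmol/L

[CO2*] = KH · pCO2 = 10^(−1.51) × 1330×10^-6 = 4.110×10^-5 mol/L
α₀ = 1/(1 + K1/[H⁺] + K1K2/[H⁺]²) = 1/(1 + 10^+1.48 + 10^-1.07) = 0.03196
DIC = [CO2*]/α₀ = 4.110×10^-5 / 0.03196 = 1.286 mmol/L
[CO3²⁻] = α₂·DIC; α₂ = 0.002721, so [CO3²⁻] = 0.002721 × 1.286 = 0.00350 mmol/L = 3.50 μmol/L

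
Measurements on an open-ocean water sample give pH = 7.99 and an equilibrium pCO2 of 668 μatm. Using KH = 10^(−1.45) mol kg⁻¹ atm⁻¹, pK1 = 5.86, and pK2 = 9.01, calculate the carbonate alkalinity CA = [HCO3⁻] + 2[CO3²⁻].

[CO2*] = KH · pCO2 = 10^(−1.45) × 668×10^-6 = 2.370×10^-5 mol/kg
α₀ = 1/(1 + K1/[H⁺] + K1K2/[H⁺]²) = 1/(1 + 10^+2.13 + 10^+1.11) = 0.006721
DIC = [CO2*]/α₀ = 2.370×10^-5 / 0.006721 = 3.526 mmol/kg
CA = (α₁ + 2α₂)·DIC = (0.9067 + 2×0.08659) × 3.526 = 3.81 mmol/kg

CA = 3.81 mmol/kg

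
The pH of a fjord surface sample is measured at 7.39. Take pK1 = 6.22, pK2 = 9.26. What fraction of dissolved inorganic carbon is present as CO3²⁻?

α₂ = 0.0125

α₂ = 1 / (1 + [H⁺]/K2 + [H⁺]²/(K1K2)) = 1 / (1 + 10^+1.87 + 10^+0.70)
   = 1 / (1 + 74.131 + 5.0119) = 1/80.143 = 0.01248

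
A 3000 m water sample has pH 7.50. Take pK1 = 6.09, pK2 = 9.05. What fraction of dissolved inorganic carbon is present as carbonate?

α₂ = 1 / (1 + [H⁺]/K2 + [H⁺]²/(K1K2)) = 1 / (1 + 10^+1.55 + 10^+0.14)
   = 1 / (1 + 35.481 + 1.3804) = 1/37.862 = 0.02641

α₂ = 0.0264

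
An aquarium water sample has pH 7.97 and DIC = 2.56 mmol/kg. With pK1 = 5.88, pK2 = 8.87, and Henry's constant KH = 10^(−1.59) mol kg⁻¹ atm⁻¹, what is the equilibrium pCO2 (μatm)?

α₀ = 1 / (1 + K1/[H⁺] + K1K2/[H⁺]²) = 1 / (1 + 10^+2.09 + 10^+1.19)
   = 1 / (1 + 123.03 + 15.488) = 1/139.52 = 0.007168
[CO2*] = α₀ × DIC = 0.007168 × 2.56 = 0.01835 mmol/kg = 18.35 μmol/kg
pCO2 = [CO2*]/KH = 1.835×10^-5 / 2.570×10^-2 = 714 μatm

pCO2 = 714 μatm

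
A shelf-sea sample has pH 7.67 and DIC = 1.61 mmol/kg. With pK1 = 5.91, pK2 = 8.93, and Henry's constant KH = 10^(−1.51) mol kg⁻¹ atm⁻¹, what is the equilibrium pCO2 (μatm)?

α₀ = 1 / (1 + K1/[H⁺] + K1K2/[H⁺]²) = 1 / (1 + 10^+1.76 + 10^+0.50)
   = 1 / (1 + 57.544 + 3.1623) = 1/61.706 = 0.01621
[CO2*] = α₀ × DIC = 0.01621 × 1.61 = 0.02609 mmol/kg
pCO2 = [CO2*]/KH = 2.609×10^-5 / 3.090×10^-2 = 844 μatm

pCO2 = 844 μatm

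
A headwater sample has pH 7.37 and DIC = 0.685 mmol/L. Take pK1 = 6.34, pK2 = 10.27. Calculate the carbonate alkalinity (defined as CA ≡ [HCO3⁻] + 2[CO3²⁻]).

CA = [HCO3⁻] + 2[CO3²⁻] = (α₁ + 2α₂)·DIC
At pH 7.37: [H⁺]/K1 = 10^-1.03 = 0.093325, K2/[H⁺] = 10^-2.90 = 0.0012589
α₁ = 1/(1 + 0.093325 + 0.0012589) = 1/1.0946 = 0.9136; α₂ = α₁·K2/[H⁺] = 0.001150
α₁ + 2α₂ = 0.9159
CA = 0.9159 × 0.685 = 0.627 mmol/L

CA = 0.627 mmol/L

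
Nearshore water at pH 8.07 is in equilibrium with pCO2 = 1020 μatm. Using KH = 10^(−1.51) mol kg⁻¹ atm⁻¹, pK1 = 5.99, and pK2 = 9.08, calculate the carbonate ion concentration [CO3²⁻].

[CO2*] = KH · pCO2 = 10^(−1.51) × 1020×10^-6 = 3.152×10^-5 mol/kg
α₀ = 1/(1 + K1/[H⁺] + K1K2/[H⁺]²) = 1/(1 + 10^+2.08 + 10^+1.07) = 0.007520
DIC = [CO2*]/α₀ = 3.152×10^-5 / 0.007520 = 4.192 mmol/kg
[CO3²⁻] = α₂·DIC; α₂ = 0.08835, so [CO3²⁻] = 0.08835 × 4.192 = 0.370 mmol/kg

[CO3²⁻] = 0.370 mmol/kg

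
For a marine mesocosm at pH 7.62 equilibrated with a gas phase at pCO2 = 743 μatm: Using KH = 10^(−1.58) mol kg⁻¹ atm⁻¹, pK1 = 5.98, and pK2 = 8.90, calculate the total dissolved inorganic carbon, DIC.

DIC = 0.917 mmol/kg

[CO2*] = KH · pCO2 = 10^(−1.58) × 743×10^-6 = 1.954×10^-5 mol/kg
α₀ = 1/(1 + K1/[H⁺] + K1K2/[H⁺]²) = 1/(1 + 10^+1.64 + 10^+0.36) = 0.02130
DIC = [CO2*]/α₀ = 1.954×10^-5 / 0.02130 = 0.917 mmol/kg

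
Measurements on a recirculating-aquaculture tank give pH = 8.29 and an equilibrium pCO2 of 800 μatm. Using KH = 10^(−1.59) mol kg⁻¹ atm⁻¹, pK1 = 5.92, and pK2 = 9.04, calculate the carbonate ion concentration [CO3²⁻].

[CO3²⁻] = 0.857 mmol/kg

[CO2*] = KH · pCO2 = 10^(−1.59) × 800×10^-6 = 2.056×10^-5 mol/kg
α₀ = 1/(1 + K1/[H⁺] + K1K2/[H⁺]²) = 1/(1 + 10^+2.37 + 10^+1.62) = 0.003609
DIC = [CO2*]/α₀ = 2.056×10^-5 / 0.003609 = 5.698 mmol/kg
[CO3²⁻] = α₂·DIC; α₂ = 0.1504, so [CO3²⁻] = 0.1504 × 5.698 = 0.857 mmol/kg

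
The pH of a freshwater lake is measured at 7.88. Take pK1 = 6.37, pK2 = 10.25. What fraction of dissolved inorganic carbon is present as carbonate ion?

α₂ = 0.00412

α₂ = 1 / (1 + [H⁺]/K2 + [H⁺]²/(K1K2)) = 1 / (1 + 10^+2.37 + 10^+0.86)
   = 1 / (1 + 234.42 + 7.2444) = 1/242.67 = 0.004121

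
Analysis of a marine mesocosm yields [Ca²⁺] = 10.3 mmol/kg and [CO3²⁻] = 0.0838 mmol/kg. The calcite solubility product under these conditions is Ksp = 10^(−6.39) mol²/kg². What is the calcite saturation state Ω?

Ω = 2.12

Ksp = 10^(−6.39) = 4.074×10^-7
Ω = [Ca²⁺][CO3²⁻]/Ksp = (10.3×10^-3)(0.0838×10^-3) / 4.074×10^-7 = 2.12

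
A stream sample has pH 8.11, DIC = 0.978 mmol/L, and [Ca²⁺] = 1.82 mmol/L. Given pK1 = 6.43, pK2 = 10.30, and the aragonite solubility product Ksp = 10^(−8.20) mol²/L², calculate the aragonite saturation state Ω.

Ω = 1.77

α₂ = 1 / (1 + [H⁺]/K2 + [H⁺]²/(K1K2)) = 1 / (1 + 10^+2.19 + 10^+0.51)
   = 1 / (1 + 154.88 + 3.2359) = 1/159.12 = 0.006285
[CO3²⁻] = α₂ × DIC = 0.006285 × 0.978 = 0.006146 mmol/L = 6.146 μmol/L
Ksp = 10^(−8.20) = 6.310×10^-9
Ω = [Ca²⁺][CO3²⁻]/Ksp = (1.82×10^-3)(6.146×10^-6) / 6.310×10^-9 = 1.77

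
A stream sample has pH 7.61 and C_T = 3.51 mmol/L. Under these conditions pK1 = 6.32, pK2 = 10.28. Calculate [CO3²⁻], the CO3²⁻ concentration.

α₂ = 1 / (1 + [H⁺]/K2 + [H⁺]²/(K1K2)) = 1 / (1 + 10^+2.67 + 10^+1.38)
   = 1 / (1 + 467.74 + 23.988) = 1/492.72 = 0.002030
[CO3²⁻] = α₂ × DIC = 0.002030 × 3.51 = 0.00712 mmol/L = 7.12 μmol/L

[CO3²⁻] = 7.12 μmol/L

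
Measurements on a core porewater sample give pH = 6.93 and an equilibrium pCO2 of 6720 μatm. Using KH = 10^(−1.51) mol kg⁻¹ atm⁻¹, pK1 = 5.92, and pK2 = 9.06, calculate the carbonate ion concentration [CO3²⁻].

[CO2*] = KH · pCO2 = 10^(−1.51) × 6720×10^-6 = 2.077×10^-4 mol/kg
α₀ = 1/(1 + K1/[H⁺] + K1K2/[H⁺]²) = 1/(1 + 10^+1.01 + 10^-1.12) = 0.08843
DIC = [CO2*]/α₀ = 2.077×10^-4 / 0.08843 = 2.348 mmol/kg
[CO3²⁻] = α₂·DIC; α₂ = 0.006708, so [CO3²⁻] = 0.006708 × 2.348 = 0.0158 mmol/kg = 15.8 μmol/kg

[CO3²⁻] = 15.8 μmol/kg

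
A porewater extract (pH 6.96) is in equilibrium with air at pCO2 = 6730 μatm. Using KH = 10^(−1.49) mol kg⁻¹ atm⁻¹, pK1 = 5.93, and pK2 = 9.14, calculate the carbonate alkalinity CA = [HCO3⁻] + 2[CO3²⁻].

[CO2*] = KH · pCO2 = 10^(−1.49) × 6730×10^-6 = 2.178×10^-4 mol/kg
α₀ = 1/(1 + K1/[H⁺] + K1K2/[H⁺]²) = 1/(1 + 10^+1.03 + 10^-1.15) = 0.08485
DIC = [CO2*]/α₀ = 2.178×10^-4 / 0.08485 = 2.567 mmol/kg
CA = (α₁ + 2α₂)·DIC = (0.9091 + 2×0.006007) × 2.567 = 2.36 mmol/kg

CA = 2.36 mmol/kg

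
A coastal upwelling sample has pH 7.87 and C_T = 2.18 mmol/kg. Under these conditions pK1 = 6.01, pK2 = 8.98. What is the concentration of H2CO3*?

[CO2*] = 0.0276 mmol/kg

α₀ = 1 / (1 + K1/[H⁺] + K1K2/[H⁺]²) = 1 / (1 + 10^+1.86 + 10^+0.75)
   = 1 / (1 + 72.444 + 5.6234) = 1/79.067 = 0.01265
[CO2*] = α₀ × DIC = 0.01265 × 2.18 = 0.0276 mmol/kg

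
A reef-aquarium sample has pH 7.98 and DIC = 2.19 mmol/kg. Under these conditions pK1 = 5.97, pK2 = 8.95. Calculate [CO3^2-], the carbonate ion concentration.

α₂ = 1 / (1 + [H⁺]/K2 + [H⁺]²/(K1K2)) = 1 / (1 + 10^+0.97 + 10^-1.04)
   = 1 / (1 + 9.3325 + 0.091201) = 1/10.424 = 0.09593
[CO3²⁻] = α₂ × DIC = 0.09593 × 2.19 = 0.210 mmol/kg

[CO3²⁻] = 0.210 mmol/kg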